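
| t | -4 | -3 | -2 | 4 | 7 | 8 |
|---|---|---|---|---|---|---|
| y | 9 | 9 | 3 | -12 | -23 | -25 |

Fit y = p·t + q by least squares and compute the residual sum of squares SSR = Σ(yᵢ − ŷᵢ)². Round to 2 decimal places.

Normal-equation sums: Σt·t = 158, Σt = 10, Σ1 = 6.
And Σt·y = -478, Σy = -39.
det = 158·6 − 10² = 848.
p = ((-478)·6 − 10·(-39))/848 = -1239/424; q = (158·(-39) − 10·(-478))/848 = -691/424.
Residuals: -449/424, 395/212, -515/424, 559/424, -97/106, 3/424; SSR = 3665/424.

SSR = 8.64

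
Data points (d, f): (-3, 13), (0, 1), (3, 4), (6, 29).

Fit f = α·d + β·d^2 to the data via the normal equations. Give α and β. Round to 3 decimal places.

Sums needed: Σd·d = 54, Σd·d^2 = 216, Σd^2·d^2 = 1458.
And Σd·f = 147, Σd^2·f = 1197.
So MᵀM·[α, β]ᵀ = Mᵀf: [[54, 216]; [216, 1458]]·[α, β]ᵀ = [147, 1197]ᵀ.
Eliminating β: 1458·(row 1) − 216·(row 2) gives 32076·α = 1458·147 − 216·1197 = -44226, so α = -91/66.
Then β = (1197 − 216·(-91/66))/1458 = 203/198.

α = -1.379, β = 1.025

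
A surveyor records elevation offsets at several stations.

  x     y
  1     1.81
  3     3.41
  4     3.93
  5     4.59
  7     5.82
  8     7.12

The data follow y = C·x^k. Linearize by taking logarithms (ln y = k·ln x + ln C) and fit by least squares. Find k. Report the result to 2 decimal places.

k = 0.63

Linearized form: ln y = k·ln x + ln C. From the 6 transformed points,
Σln x = 8.1197, Σ(ln x)² = 13.8297, Σln y = 8.4368, Σln x·ln y = 13.2067.
Equations: 13.8297·k + 8.1197·ln C = 13.2067;  8.1197·k + 6·ln C = 8.4368.
Δ = 13.8297·6 − (8.1197)² = 17.0487; k = (13.2067·6 − 8.1197·8.4368)/17.0487 = 0.62974, ln C = (13.8297·8.4368 − 8.1197·13.2067)/17.0487 = 0.55392.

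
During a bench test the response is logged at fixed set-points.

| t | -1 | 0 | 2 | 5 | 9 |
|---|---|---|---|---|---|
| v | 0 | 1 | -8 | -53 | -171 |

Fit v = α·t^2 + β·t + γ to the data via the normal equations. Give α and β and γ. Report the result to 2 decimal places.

Entries of AᵀA: Σt^2·t^2 = 7203, Σt^2·t = 861, Σt^2 = 111, Σt·t = 111, Σt = 15, Σ1 = 5.
Right-hand side: Σt^2·v = -15208, Σt·v = -1820, Σv = -231.
Inverting the 3×3 Gram matrix, [α, β, γ]ᵀ = [-591/286, -467/858, 17/13]ᵀ.

α = -2.07, β = -0.54, γ = 1.31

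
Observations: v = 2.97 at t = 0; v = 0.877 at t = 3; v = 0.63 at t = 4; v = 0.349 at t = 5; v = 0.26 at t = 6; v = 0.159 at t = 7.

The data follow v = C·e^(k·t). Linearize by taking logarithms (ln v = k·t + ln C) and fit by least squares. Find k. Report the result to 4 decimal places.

Taking logs, ln v = k·t + ln C, so regress ln v on t.
AᵀA = [[135.0000, 25.0000]; [25.0000, 6]], rhs = [-28.4597, -3.7433]ᵀ  (here Σt = 25.0000, Σ(t)² = 135.0000, Σln v = -3.7433, Σt·ln v = -28.4597).
Δ = 135.0000·6 − (25.0000)² = 185.0000; k = (-28.4597·6 − 25.0000·-3.7433)/185.0000 = -0.41716, ln C = (135.0000·-3.7433 − 25.0000·-28.4597)/185.0000 = 1.11429.

k = -0.4172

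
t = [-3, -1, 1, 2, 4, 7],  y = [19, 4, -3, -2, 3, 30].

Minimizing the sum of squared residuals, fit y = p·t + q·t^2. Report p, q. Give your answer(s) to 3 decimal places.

p = -3.263, q = 1.070

AᵀA·[p, q]ᵀ = Aᵀy reads: 80·p + 388·q = 154;  388·p + 2756·q = 1682.
Δ = 80·2756 − 388² = 69936.
p = (154·2756 − 388·1682)/69936 = -4754/1457; q = (80·1682 − 388·154)/69936 = 3117/2914.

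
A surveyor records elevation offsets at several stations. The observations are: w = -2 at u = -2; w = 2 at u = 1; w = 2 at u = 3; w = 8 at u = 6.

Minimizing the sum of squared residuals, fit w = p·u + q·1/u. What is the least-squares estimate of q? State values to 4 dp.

q = 0.1871

From the data, Σu·u = 50, Σu·1/u = 4, Σ1/u·1/u = 25/18.
For Mᵀw: Σu·w = 60, Σ1/u·w = 5.
Normal equations: [[50, 4]; [4, 25/18]]·[p, q]ᵀ = [60, 5]ᵀ.
Eliminating q: (25/18)·(row 1) − 4·(row 2) gives (481/9)·p = (25/18)·60 − 4·5 = 190/3, so p = 570/481.
Then q = (5 − 4·(570/481))/(25/18) = 90/481.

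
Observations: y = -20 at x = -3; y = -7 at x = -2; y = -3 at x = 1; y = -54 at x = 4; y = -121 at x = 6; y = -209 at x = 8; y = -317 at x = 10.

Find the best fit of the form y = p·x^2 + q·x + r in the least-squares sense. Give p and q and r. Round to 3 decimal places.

Forming MᵀM = [[15746, 1758, 230]; [1758, 230, 24]; [230, 24, 7]] and Mᵀy = [-50507, -5713, -731]ᵀ gives MᵀM·[p, q, r]ᵀ = Mᵀy.
Solving the 3×3 system (Gaussian elimination) gives p = -351767/118046, q = -127025/59023, r = 50856/59023.

p = -2.980, q = -2.152, r = 0.862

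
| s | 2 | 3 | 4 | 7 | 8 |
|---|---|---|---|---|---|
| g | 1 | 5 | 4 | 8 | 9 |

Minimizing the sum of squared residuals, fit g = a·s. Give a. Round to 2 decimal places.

a = 1.13

With design matrix M, MᵀM = [[142]] and Mᵀg = [161]ᵀ.
Hence a = 161 / 142 ≈ 1.1338.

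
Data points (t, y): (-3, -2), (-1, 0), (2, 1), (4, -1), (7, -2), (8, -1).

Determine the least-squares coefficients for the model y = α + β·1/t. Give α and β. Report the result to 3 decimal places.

From the data, Σ1 = 6, Σ1/t = -53/168, Σ1/t·1/t = 41197/28224.
Moment sums: Σy = -5, Σ1/t·y = 85/168.
det = 6·(41197/28224) − (-53/168)² = 244373/28224.
α = ((-5)·(41197/28224) − (-53/168)·(85/168))/(244373/28224) = -201480/244373; β = (6·(85/168) − (-53/168)·(-5))/(244373/28224) = 41160/244373.

α = -0.824, β = 0.168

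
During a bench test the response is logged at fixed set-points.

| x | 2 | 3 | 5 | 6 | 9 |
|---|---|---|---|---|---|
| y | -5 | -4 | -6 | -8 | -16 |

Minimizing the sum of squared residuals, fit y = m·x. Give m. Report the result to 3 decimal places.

Compute the Gram sums: Σx·x = 155.
And Σx·y = -244.
So MᵀM·[m]ᵀ = Mᵀy: [[155]]·[m]ᵀ = [-244]ᵀ.
Hence m = -244 / 155 ≈ -1.57419.

m = -1.574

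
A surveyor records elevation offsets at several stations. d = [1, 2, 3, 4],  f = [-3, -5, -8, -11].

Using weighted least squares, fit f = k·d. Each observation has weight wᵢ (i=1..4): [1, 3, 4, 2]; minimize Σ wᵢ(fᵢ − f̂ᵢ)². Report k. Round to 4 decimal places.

k = -2.6790

Compute the Gram sums: Σwᵢ·d·d = 81.
And Σwᵢ·d·f = -217.
MᵀWM·[k]ᵀ = MᵀWf becomes [[81]]·[k]ᵀ = [-217]ᵀ.
k = (-217)/81 = -2.67901.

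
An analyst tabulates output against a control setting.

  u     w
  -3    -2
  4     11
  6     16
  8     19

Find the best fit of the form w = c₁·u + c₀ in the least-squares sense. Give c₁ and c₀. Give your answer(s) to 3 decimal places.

Sums needed: Σu·u = 125, Σu = 15, Σ1 = 4.
Right-hand side: Σu·w = 298, Σw = 44.
AᵀA·[c₁, c₀]ᵀ = Aᵀw becomes [[125, 15]; [15, 4]]·[c₁, c₀]ᵀ = [298, 44]ᵀ.
Δ = 125·4 − 15² = 275.
c₁ = (298·4 − 15·44)/275 = 532/275; c₀ = (125·44 − 15·298)/275 = 206/55.

c₁ = 1.935, c₀ = 3.745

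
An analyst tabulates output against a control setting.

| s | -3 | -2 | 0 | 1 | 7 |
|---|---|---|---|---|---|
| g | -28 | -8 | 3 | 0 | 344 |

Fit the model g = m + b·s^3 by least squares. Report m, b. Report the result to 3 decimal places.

From the data, Σ1 = 5, Σs^3 = 309, Σs^3·s^3 = 118443.
For Aᵀg: Σg = 311, Σs^3·g = 118812.
Eliminating b: 118443·(row 1) − 309·(row 2) gives 496734·m = 118443·311 − 309·118812 = 122865, so m = 40955/165578.
Then b = (118812 − 309·(40955/165578))/118443 = 165987/165578.

m = 0.247, b = 1.002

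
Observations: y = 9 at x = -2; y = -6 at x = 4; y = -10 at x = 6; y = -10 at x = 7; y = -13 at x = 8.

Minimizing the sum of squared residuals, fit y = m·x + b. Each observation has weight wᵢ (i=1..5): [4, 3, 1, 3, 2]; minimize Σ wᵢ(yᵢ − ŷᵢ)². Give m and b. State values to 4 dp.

Forming MᵀWM = [[375, 47]; [47, 13]] and MᵀWy = [-622, -48]ᵀ gives MᵀWM·[m, b]ᵀ = MᵀWy.
Eliminating b: 13·(row 1) − 47·(row 2) gives 2666·m = 13·(-622) − 47·(-48) = -5830, so m = -2915/1333.
Then b = ((-48) − 47·(-2915/1333))/13 = 5617/1333.

m = -2.1868, b = 4.2138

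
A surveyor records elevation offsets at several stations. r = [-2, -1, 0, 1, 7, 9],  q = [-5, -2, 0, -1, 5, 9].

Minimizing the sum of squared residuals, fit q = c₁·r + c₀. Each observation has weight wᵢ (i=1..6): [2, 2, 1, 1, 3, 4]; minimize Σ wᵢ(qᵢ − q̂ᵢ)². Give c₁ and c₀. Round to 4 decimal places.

c₁ = 1.1241, c₀ = -1.7271

Sums needed: Σwᵢ·r·r = 482, Σwᵢ·r = 52, Σwᵢ·1 = 13.
For MᵀWq: Σwᵢ·r·q = 452, Σwᵢ·q = 36.
Normal equations: [[482, 52]; [52, 13]]·[c₁, c₀]ᵀ = [452, 36]ᵀ.
det = 482·13 − 52² = 3562.
c₁ = (452·13 − 52·36)/3562 = 154/137; c₀ = (482·36 − 52·452)/3562 = -3076/1781.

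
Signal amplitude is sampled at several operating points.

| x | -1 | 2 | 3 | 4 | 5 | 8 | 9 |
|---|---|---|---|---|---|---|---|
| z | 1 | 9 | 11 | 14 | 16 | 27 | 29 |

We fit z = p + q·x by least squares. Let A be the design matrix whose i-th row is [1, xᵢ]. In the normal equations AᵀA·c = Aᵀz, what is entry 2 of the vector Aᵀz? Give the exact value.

663

Entry 2 ↔ basis x, so (Aᵀz)_{2} = Σᵢ (x)·zᵢ = (-1)·(1) + (2)·(9) + (3)·(11) + (4)·(14) + (5)·(16) + (8)·(27) + (9)·(29) = 663.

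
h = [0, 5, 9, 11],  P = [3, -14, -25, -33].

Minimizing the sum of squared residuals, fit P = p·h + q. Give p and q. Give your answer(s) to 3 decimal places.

Setting ∂/∂p … = 0 gives: 227·p + 25·q = -658;  25·p + 4·q = -69.
(Σh·h = 227, Σh = 25, Σ1 = 4, Σh·P = -658, ΣP = -69.)
Eliminating q: 4·(row 1) − 25·(row 2) gives 283·p = 4·(-658) − 25·(-69) = -907, so p = -907/283.
Then q = ((-69) − 25·(-907/283))/4 = 787/283.

p = -3.205, q = 2.781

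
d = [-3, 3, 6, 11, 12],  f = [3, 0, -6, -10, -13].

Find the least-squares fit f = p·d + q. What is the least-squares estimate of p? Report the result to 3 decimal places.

Entries of MᵀM: Σd·d = 319, Σd = 29, Σ1 = 5.
And Σd·f = -311, Σf = -26.
det = 319·5 − 29² = 754.
p = ((-311)·5 − 29·(-26))/754 = -801/754; q = (319·(-26) − 29·(-311))/754 = 25/26.

p = -1.062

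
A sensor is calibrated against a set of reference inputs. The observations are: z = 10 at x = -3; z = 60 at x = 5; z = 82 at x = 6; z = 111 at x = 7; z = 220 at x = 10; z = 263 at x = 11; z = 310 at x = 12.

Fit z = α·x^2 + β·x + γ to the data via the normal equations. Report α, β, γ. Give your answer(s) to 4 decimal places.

α = 1.9847, β = 2.1822, γ = -1.3352

Normal-equation sums: Σx^2·x^2 = 49780, Σx^2·x = 4716, Σx^2 = 484, Σx·x = 484, Σx = 48, Σ1 = 7.
For Mᵀz: Σx^2·z = 108444, Σx·z = 10352, Σz = 1056.
Row-reducing yields α = 23753/11968, β = 26117/11968, γ = -235/176.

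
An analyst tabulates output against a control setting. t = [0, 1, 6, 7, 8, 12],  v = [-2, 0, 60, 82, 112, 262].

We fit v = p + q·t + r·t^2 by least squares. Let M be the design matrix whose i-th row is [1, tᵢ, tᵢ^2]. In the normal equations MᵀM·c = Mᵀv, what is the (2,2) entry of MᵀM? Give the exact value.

294

Row 2 ↔ basis t, column 2 ↔ basis t, so (MᵀM)_{2,2} = Σᵢ (t)·(t) = (0)·(0) + (1)·(1) + (6)·(6) + (7)·(7) + (8)·(8) + (12)·(12) = 294.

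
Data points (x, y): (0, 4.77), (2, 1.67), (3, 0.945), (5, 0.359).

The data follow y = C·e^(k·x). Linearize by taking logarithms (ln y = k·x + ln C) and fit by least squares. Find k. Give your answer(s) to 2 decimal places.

k = -0.52

Linearized form: ln y = k·x + ln C. From the 4 transformed points,
AᵀA = [[38.0000, 10.0000]; [10.0000, 4]], rhs = [-4.2662, 0.9942]ᵀ  (here Σx = 10.0000, Σ(x)² = 38.0000, Σln y = 0.9942, Σx·ln y = -4.2662).
Slope k = (n·Σx·ln y − Σx·Σln y)/(n·Σ(x)² − (Σx)²) = (4·-4.2662 − 10.0000·0.9942)/52.0000 = -0.51936; ln C = (Σln y − k·Σx)/n = 1.54693.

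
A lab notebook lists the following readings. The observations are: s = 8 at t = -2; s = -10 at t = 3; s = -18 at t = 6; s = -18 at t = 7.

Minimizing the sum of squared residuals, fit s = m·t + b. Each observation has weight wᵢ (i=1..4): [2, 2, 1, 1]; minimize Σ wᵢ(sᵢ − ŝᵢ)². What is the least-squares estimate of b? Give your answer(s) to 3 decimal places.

b = 1.020

Compute the Gram sums: Σwᵢ·t·t = 111, Σwᵢ·t = 15, Σwᵢ·1 = 6.
For MᵀWs: Σwᵢ·t·s = -326, Σwᵢ·s = -40.
So MᵀWM·[m, b]ᵀ = MᵀWs: [[111, 15]; [15, 6]]·[m, b]ᵀ = [-326, -40]ᵀ.
det = 111·6 − 15² = 441.
m = ((-326)·6 − 15·(-40))/441 = -452/147; b = (111·(-40) − 15·(-326))/441 = 50/49.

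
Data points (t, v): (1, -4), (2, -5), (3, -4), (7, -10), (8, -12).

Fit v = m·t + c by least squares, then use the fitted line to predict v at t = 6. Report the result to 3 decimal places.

v̂ = -9.088

From the data, Σt·t = 127, Σt = 21, Σ1 = 5.
Right-hand side: Σt·v = -192, Σv = -35.
det = 127·5 − 21² = 194.
m = ((-192)·5 − 21·(-35))/194 = -225/194; c = (127·(-35) − 21·(-192))/194 = -413/194.
At t = 6: v̂ = (-225/194)·(6) + (-413/194)·(1) = -1763/194.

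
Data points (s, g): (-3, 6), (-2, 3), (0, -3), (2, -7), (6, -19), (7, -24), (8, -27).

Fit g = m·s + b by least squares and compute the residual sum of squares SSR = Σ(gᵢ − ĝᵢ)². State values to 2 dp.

SSR = 5.44

Forming MᵀM = [[166, 18]; [18, 7]] and Mᵀg = [-536, -71]ᵀ gives MᵀM·[m, b]ᵀ = Mᵀg.
Eliminating b: 7·(row 1) − 18·(row 2) gives 838·m = 7·(-536) − 18·(-71) = -2474, so m = -1237/419.
Then b = ((-71) − 18·(-1237/419))/7 = -1069/419.
Residuals: -128/419, -148/419, -188/419, 610/419, 530/419, -328/419, -348/419; SSR = 2280/419.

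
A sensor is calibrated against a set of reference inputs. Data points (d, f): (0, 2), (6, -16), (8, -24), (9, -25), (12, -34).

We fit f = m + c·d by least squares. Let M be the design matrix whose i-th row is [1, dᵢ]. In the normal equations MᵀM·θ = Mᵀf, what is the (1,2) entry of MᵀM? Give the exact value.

35

Row 1 ↔ basis 1, column 2 ↔ basis d, so (MᵀM)_{1,2} = Σᵢ d = (1)·(0) + (1)·(6) + (1)·(8) + (1)·(9) + (1)·(12) = 35.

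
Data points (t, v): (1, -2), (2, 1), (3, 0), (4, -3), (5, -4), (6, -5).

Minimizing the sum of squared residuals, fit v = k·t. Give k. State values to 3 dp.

k = -0.681

Normal-equation sums: Σt·t = 91.
Moment sums: Σt·v = -62.
k = (-62)/91 = -0.681319.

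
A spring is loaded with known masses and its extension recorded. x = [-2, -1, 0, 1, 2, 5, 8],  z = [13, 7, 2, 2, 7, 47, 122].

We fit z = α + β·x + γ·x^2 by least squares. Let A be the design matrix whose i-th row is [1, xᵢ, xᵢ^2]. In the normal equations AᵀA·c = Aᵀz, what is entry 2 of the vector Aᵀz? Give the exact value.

1194

Entry 2 ↔ basis x, so (Aᵀz)_{2} = Σᵢ (x)·zᵢ = (-2)·(13) + (-1)·(7) + (0)·(2) + (1)·(2) + (2)·(7) + (5)·(47) + (8)·(122) = 1194.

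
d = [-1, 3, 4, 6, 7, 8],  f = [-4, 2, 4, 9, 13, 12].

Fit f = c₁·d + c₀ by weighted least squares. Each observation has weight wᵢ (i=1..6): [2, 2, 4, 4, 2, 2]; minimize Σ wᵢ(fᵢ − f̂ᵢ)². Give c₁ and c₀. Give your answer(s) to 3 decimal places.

c₁ = 1.975, c₀ = -3.011

Sums needed: Σwᵢ·d·d = 454, Σwᵢ·d = 74, Σwᵢ·1 = 16.
For MᵀWf: Σwᵢ·d·f = 674, Σwᵢ·f = 98.
Normal equations: [[454, 74]; [74, 16]]·[c₁, c₀]ᵀ = [674, 98]ᵀ.
Determinant 454·16 − 74² = 1788.
c₁ = (674·16 − 74·98)/1788 = 883/447; c₀ = (454·98 − 74·674)/1788 = -1346/447.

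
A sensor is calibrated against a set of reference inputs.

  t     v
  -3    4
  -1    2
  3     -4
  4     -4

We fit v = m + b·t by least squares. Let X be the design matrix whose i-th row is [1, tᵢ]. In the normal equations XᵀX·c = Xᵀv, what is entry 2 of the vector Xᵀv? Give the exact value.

Entry 2 ↔ basis t, so (Xᵀv)_{2} = Σᵢ (t)·vᵢ = (-3)·(4) + (-1)·(2) + (3)·(-4) + (4)·(-4) = -42.

-42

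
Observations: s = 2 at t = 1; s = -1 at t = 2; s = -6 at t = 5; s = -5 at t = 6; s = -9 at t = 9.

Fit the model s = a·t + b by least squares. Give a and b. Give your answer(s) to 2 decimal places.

Compute the Gram sums: Σt·t = 147, Σt = 23, Σ1 = 5.
For Mᵀs: Σt·s = -141, Σs = -19.
Eliminating b: 5·(row 1) − 23·(row 2) gives 206·a = 5·(-141) − 23·(-19) = -268, so a = -134/103.
Then b = ((-19) − 23·(-134/103))/5 = 225/103.

a = -1.30, b = 2.18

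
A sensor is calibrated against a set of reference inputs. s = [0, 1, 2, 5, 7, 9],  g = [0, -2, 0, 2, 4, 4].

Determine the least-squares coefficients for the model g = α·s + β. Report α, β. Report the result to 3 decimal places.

AᵀA·[α, β]ᵀ = Aᵀg reads: 160·α + 24·β = 72;  24·α + 6·β = 8.
det = 160·6 − 24² = 384.
α = (72·6 − 24·8)/384 = 5/8; β = (160·8 − 24·72)/384 = -7/6.

α = 0.625, β = -1.167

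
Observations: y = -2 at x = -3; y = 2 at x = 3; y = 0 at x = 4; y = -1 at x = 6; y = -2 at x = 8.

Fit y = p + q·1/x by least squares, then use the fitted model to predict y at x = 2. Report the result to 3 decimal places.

With design matrix A, AᵀA = [[5, 13/24]; [13/24, 21/64]] and Aᵀy = [-3, 11/12]ᵀ.
Δ = 5·(21/64) − (13/24)² = 97/72.
p = ((-3)·(21/64) − (13/24)·(11/12))/(97/72) = -853/776; q = (5·(11/12) − (13/24)·(-3))/(97/72) = 447/97.
At x = 2: ŷ = (-853/776)·(1) + (447/97)·(1/2) = 935/776.

ŷ = 1.205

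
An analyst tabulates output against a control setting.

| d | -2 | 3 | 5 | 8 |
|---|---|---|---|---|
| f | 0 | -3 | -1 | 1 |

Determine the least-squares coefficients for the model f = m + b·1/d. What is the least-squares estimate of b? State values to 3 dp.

b = -2.330

Compute the Gram sums: Σ1 = 4, Σ1/d = 19/120, Σ1/d·1/d = 6001/14400.
Right-hand side: Σf = -3, Σ1/d·f = -43/40.
AᵀA·[m, b]ᵀ = Aᵀf becomes [[4, 19/120]; [19/120, 6001/14400]]·[m, b]ᵀ = [-3, -43/40]ᵀ.
Determinant 4·(6001/14400) − (19/120)² = 2627/1600.
m = ((-3)·(6001/14400) − (19/120)·(-43/40))/(2627/1600) = -1728/2627; b = (4·(-43/40) − (19/120)·(-3))/(2627/1600) = -6120/2627.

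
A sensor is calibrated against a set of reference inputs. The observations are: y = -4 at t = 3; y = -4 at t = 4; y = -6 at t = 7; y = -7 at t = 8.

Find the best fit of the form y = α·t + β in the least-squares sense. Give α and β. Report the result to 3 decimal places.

α = -0.618, β = -1.853

From the data, Σt·t = 138, Σt = 22, Σ1 = 4.
Right-hand side: Σt·y = -126, Σy = -21.
So AᵀA·[α, β]ᵀ = Aᵀy: [[138, 22]; [22, 4]]·[α, β]ᵀ = [-126, -21]ᵀ.
Δ = 138·4 − 22² = 68.
α = ((-126)·4 − 22·(-21))/68 = -21/34; β = (138·(-21) − 22·(-126))/68 = -63/34.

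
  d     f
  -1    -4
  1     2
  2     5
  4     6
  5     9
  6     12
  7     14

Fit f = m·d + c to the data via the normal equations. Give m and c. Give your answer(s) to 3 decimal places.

From the data, Σd·d = 132, Σd = 24, Σ1 = 7.
Right-hand side: Σd·f = 255, Σf = 44.
XᵀX·[m, c]ᵀ = Xᵀf becomes [[132, 24]; [24, 7]]·[m, c]ᵀ = [255, 44]ᵀ.
Eliminating c: 7·(row 1) − 24·(row 2) gives 348·m = 7·255 − 24·44 = 729, so m = 243/116.
Then c = (44 − 24·(243/116))/7 = -26/29.

m = 2.095, c = -0.897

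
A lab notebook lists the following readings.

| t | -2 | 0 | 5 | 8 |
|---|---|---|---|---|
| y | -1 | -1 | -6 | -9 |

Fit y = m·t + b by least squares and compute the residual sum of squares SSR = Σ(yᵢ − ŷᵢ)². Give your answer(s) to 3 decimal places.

The normal equations are: 93·m + 11·b = -100;  11·m + 4·b = -17.
Determinant 93·4 − 11² = 251.
m = ((-100)·4 − 11·(-17))/251 = -213/251; b = (93·(-17) − 11·(-100))/251 = -481/251.
Residuals: -196/251, 230/251, 40/251, -74/251; SSR = 392/251.

SSR = 1.562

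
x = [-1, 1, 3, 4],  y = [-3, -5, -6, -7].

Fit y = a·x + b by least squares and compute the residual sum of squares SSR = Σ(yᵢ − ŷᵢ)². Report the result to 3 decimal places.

SSR = 0.169

Setting ∂/∂a … = 0 gives: 27·a + 7·b = -48;  7·a + 4·b = -21.
(Σx·x = 27, Σx = 7, Σ1 = 4, Σx·y = -48, Σy = -21.)
Eliminating b: 4·(row 1) − 7·(row 2) gives 59·a = 4·(-48) − 7·(-21) = -45, so a = -45/59.
Then b = ((-21) − 7·(-45/59))/4 = -231/59.
Residuals: 9/59, -19/59, 12/59, -2/59; SSR = 10/59.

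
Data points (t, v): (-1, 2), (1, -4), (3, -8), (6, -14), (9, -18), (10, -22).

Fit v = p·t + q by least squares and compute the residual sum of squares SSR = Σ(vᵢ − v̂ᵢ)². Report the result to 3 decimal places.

SSR = 5.260

Setting ∂/∂p … = 0 gives: 228·p + 28·q = -496;  28·p + 6·q = -64.
(Σt·t = 228, Σt = 28, Σ1 = 6, Σt·v = -496, Σv = -64.)
Determinant 228·6 − 28² = 584.
p = ((-496)·6 − 28·(-64))/584 = -148/73; q = (228·(-64) − 28·(-496))/584 = -88/73.
Residuals: 86/73, -56/73, -52/73, -46/73, 106/73, -38/73; SSR = 384/73.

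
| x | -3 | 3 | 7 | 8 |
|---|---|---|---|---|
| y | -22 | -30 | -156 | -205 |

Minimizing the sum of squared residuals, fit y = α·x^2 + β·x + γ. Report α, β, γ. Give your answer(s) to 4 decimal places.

α = -3.0593, β = -1.2631, γ = 1.6798

Normal-equation sums: Σx^2·x^2 = 6659, Σx^2·x = 855, Σx^2 = 131, Σx·x = 131, Σx = 15, Σ1 = 4.
And Σx^2·y = -21232, Σx·y = -2756, Σy = -413.
So MᵀM·[α, β, γ]ᵀ = Mᵀy: [[6659, 855, 131]; [855, 131, 15]; [131, 15, 4]]·[α, β, γ]ᵀ = [-21232, -2756, -413]ᵀ.
Inverting the 3×3 Gram matrix, [α, β, γ]ᵀ = [-27381/8950, -2261/1790, 7517/4475]ᵀ.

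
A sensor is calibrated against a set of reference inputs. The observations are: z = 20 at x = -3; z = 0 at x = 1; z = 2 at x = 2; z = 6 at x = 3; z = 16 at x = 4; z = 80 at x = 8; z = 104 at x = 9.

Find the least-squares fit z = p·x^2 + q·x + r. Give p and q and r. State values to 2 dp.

With design matrix M, MᵀM = [[11092, 1314, 184]; [1314, 184, 24]; [184, 24, 7]] and Mᵀz = [14042, 1602, 228]ᵀ.
Row-reducing yields p = 41095/26979, q = -19477/8993, r = -1132/26979.

p = 1.52, q = -2.17, r = -0.04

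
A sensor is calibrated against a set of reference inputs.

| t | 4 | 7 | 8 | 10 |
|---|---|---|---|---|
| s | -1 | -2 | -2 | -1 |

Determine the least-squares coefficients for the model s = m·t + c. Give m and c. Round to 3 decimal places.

With design matrix A, AᵀA = [[229, 29]; [29, 4]] and Aᵀs = [-44, -6]ᵀ.
Eliminating c: 4·(row 1) − 29·(row 2) gives 75·m = 4·(-44) − 29·(-6) = -2, so m = -2/75.
Then c = ((-6) − 29·(-2/75))/4 = -98/75.

m = -0.027, c = -1.307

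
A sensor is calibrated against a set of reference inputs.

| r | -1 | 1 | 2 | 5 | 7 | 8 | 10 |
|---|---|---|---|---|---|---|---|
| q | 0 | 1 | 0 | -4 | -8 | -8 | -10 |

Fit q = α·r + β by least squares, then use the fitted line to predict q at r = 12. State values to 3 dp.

q̂ = -12.234

Compute the Gram sums: Σr·r = 244, Σr = 32, Σ1 = 7.
Moment sums: Σr·q = -239, Σq = -29.
Normal equations: [[244, 32]; [32, 7]]·[α, β]ᵀ = [-239, -29]ᵀ.
Eliminating β: 7·(row 1) − 32·(row 2) gives 684·α = 7·(-239) − 32·(-29) = -745, so α = -745/684.
Then β = ((-29) − 32·(-745/684))/7 = 143/171.
At r = 12: q̂ = (-745/684)·(12) + (143/171)·(1) = -2092/171.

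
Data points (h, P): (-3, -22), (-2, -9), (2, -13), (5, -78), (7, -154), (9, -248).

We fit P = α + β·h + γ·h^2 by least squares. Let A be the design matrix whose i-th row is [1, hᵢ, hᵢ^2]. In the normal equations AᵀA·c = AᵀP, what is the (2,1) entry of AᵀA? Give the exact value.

18

Row 2 ↔ basis h, column 1 ↔ basis 1, so (AᵀA)_{2,1} = Σᵢ h = (-3)·(1) + (-2)·(1) + (2)·(1) + (5)·(1) + (7)·(1) + (9)·(1) = 18.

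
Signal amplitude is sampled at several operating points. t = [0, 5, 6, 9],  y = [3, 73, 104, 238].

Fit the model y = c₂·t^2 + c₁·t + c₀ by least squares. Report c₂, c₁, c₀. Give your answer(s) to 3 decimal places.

AᵀA·[c₂, c₁, c₀]ᵀ = Aᵀy reads: 8482·c₂ + 1070·c₁ + 142·c₀ = 24847;  1070·c₂ + 142·c₁ + 20·c₀ = 3131;  142·c₂ + 20·c₁ + 4·c₀ = 418.
Inverting the 3×3 Gram matrix, [c₂, c₁, c₀]ᵀ = [2532/829, -2311/1658, 2522/829]ᵀ.

c₂ = 3.054, c₁ = -1.394, c₀ = 3.042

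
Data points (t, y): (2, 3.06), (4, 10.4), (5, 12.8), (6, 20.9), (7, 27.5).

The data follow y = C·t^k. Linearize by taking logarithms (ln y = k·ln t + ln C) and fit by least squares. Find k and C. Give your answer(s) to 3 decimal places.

Let Y = ln y. Fitting Y = k·ln t + ln C by least squares:
AᵀA = [[11.9895, 7.4265]; [7.4265, 5]], rhs = [20.0204, 12.3636]ᵀ  (here Σln t = 7.4265, Σ(ln t)² = 11.9895, Σln y = 12.3636, Σln t·ln y = 20.0204).
Solving (det = 4.7940): k = 1.72785, ln C = -0.09368, so C = exp(-0.09368) = 0.91058.

k = 1.728, C = 0.911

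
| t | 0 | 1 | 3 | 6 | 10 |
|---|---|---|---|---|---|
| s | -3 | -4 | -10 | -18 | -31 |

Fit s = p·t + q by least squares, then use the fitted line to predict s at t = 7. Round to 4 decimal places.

ŝ = -21.7455

From the data, Σt·t = 146, Σt = 20, Σ1 = 5.
Moment sums: Σt·s = -452, Σs = -66.
Δ = 146·5 − 20² = 330.
p = ((-452)·5 − 20·(-66))/330 = -94/33; q = (146·(-66) − 20·(-452))/330 = -298/165.
At t = 7: ŝ = (-94/33)·(7) + (-298/165)·(1) = -1196/55.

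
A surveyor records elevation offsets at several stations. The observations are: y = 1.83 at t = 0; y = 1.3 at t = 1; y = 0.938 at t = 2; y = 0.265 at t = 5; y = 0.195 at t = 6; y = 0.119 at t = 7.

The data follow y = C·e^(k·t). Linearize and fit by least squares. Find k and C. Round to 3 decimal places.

k = -0.390, C = 1.919

With ln yᵢ as the transformed response and tᵢ as the regressor:
Σt = 21.0000, Σ(t)² = 115.0000, Σln y = -4.2887, Σt·ln y = -31.2147.
Equations: 115.0000·k + 21.0000·ln C = -31.2147;  21.0000·k + 6·ln C = -4.2887.
Solving (det = 249.0000): k = -0.39046, ln C = 0.65183, so C = exp(0.65183) = 1.91904.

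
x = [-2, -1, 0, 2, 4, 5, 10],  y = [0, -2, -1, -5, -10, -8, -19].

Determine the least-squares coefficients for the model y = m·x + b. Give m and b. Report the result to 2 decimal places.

m = -1.56, b = -2.40

Setting ∂/∂m … = 0 gives: 150·m + 18·b = -278;  18·m + 7·b = -45.
(Σx·x = 150, Σx = 18, Σ1 = 7, Σx·y = -278, Σy = -45.)
Determinant 150·7 − 18² = 726.
m = ((-278)·7 − 18·(-45))/726 = -568/363; b = (150·(-45) − 18·(-278))/726 = -291/121.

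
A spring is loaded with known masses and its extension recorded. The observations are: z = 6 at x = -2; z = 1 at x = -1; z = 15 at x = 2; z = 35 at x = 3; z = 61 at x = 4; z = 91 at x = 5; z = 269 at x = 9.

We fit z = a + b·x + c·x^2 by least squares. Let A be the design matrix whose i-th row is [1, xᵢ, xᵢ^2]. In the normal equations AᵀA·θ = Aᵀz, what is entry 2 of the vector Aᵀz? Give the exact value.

Entry 2 ↔ basis x, so (Aᵀz)_{2} = Σᵢ (x)·zᵢ = (-2)·(6) + (-1)·(1) + (2)·(15) + (3)·(35) + (4)·(61) + (5)·(91) + (9)·(269) = 3242.

3242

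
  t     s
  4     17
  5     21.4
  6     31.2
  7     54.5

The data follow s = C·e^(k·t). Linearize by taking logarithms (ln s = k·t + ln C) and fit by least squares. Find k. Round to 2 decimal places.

k = 0.39

With ln sᵢ as the transformed response and tᵢ as the regressor:
AᵀA = [[126.0000, 22.0000]; [22.0000, 4]], rhs = [75.2797, 13.3352]ᵀ  (here Σt = 22.0000, Σ(t)² = 126.0000, Σln s = 13.3352, Σt·ln s = 75.2797).
Solving (det = 20.0000): k = 0.38720, ln C = 1.20421.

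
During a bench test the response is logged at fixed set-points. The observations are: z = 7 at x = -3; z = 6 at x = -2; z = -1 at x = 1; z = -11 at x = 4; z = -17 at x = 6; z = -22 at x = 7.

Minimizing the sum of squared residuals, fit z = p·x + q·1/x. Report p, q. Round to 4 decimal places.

p = -3.0109, q = 2.0423

From the data, Σx·x = 115, Σx·1/x = 6, Σ1/x·1/x = 10385/7056.
Moment sums: Σx·z = -334, Σ1/x·z = -1265/84.
MᵀM·[p, q]ᵀ = Mᵀz becomes [[115, 6]; [6, 10385/7056]]·[p, q]ᵀ = [-334, -1265/84]ᵀ.
Δ = 115·(10385/7056) − 6² = 940259/7056.
p = ((-334)·(10385/7056) − 6·(-1265/84))/(940259/7056) = -2831030/940259; q = (115·(-1265/84) − 6·(-334))/(940259/7056) = 1920324/940259.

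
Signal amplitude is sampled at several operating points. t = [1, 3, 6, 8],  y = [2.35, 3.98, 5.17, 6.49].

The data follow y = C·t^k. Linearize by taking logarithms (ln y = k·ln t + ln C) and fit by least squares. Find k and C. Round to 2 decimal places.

k = 0.47, C = 2.35

Taking logs, ln y = k·ln t + ln C, so regress ln y on ln t.
Over the data: Σln t = 4.9698, Σ(ln t)² = 8.7414, Σln y = 5.7488, Σln t·ln y = 8.3502.
Normal system: [[8.7414, 4.9698]; [4.9698, 4]]·[k, ln C]ᵀ = [8.3502, 5.7488]ᵀ.
Solving (det = 10.2667): k = 0.47048, ln C = 0.85266, so C = exp(0.85266) = 2.34587.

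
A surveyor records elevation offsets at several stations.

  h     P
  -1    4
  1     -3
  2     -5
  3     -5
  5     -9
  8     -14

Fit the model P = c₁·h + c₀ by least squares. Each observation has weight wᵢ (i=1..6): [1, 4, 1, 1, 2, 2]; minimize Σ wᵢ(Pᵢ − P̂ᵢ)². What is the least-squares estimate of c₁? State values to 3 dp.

c₁ = -1.729

Normal-equation sums: Σwᵢ·h·h = 196, Σwᵢ·h = 34, Σwᵢ·1 = 11.
Moment sums: Σwᵢ·h·P = -355, Σwᵢ·P = -64.
Eliminating c₀: 11·(row 1) − 34·(row 2) gives 1000·c₁ = 11·(-355) − 34·(-64) = -1729, so c₁ = -1729/1000.
Then c₀ = ((-64) − 34·(-1729/1000))/11 = -237/500.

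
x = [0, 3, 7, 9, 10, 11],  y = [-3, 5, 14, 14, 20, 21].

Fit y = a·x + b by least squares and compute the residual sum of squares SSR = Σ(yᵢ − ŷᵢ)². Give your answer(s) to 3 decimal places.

SSR = 12.429

The normal system AᵀA·[a, b]ᵀ = Aᵀy is [[360, 40]; [40, 6]]·[a, b]ᵀ = [670, 71]ᵀ.
det = 360·6 − 40² = 560.
a = (670·6 − 40·71)/560 = 59/28; b = (360·71 − 40·670)/560 = -31/14.
Residuals: -11/14, 25/28, 41/28, -11/4, 8/7, 1/28; SSR = 87/7.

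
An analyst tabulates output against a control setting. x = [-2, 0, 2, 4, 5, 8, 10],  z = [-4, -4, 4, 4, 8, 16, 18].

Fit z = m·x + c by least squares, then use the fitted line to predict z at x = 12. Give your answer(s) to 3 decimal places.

ẑ = 22.307

MᵀM·[m, c]ᵀ = Mᵀz reads: 213·m + 27·c = 380;  27·m + 7·c = 42.
(Σx·x = 213, Σx = 27, Σ1 = 7, Σx·z = 380, Σz = 42.)
det = 213·7 − 27² = 762.
m = (380·7 − 27·42)/762 = 763/381; c = (213·42 − 27·380)/762 = -219/127.
At x = 12: ẑ = (763/381)·(12) + (-219/127)·(1) = 2833/127.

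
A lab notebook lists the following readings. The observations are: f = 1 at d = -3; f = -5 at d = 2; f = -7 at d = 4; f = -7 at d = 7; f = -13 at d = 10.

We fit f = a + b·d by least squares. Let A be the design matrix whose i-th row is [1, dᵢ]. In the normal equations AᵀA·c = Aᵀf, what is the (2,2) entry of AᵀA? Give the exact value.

178

Row 2 ↔ basis d, column 2 ↔ basis d, so (AᵀA)_{2,2} = Σᵢ (d)·(d) = (-3)·(-3) + (2)·(2) + (4)·(4) + (7)·(7) + (10)·(10) = 178.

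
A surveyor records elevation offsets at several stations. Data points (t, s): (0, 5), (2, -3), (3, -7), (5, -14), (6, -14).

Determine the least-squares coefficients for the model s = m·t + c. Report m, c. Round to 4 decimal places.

Sums needed: Σt·t = 74, Σt = 16, Σ1 = 5.
Right-hand side: Σt·s = -181, Σs = -33.
Normal equations: [[74, 16]; [16, 5]]·[m, c]ᵀ = [-181, -33]ᵀ.
det = 74·5 − 16² = 114.
m = ((-181)·5 − 16·(-33))/114 = -377/114; c = (74·(-33) − 16·(-181))/114 = 227/57.

m = -3.3070, c = 3.9825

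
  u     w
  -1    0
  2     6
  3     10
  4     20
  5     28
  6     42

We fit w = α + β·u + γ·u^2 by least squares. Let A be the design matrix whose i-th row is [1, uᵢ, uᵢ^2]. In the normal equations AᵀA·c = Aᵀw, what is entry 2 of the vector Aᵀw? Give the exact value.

Entry 2 ↔ basis u, so (Aᵀw)_{2} = Σᵢ (u)·wᵢ = (-1)·(0) + (2)·(6) + (3)·(10) + (4)·(20) + (5)·(28) + (6)·(42) = 514.

514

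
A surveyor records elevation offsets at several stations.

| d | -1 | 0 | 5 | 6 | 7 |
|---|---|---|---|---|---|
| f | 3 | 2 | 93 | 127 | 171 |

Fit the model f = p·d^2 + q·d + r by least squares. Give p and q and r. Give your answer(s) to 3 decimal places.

Entries of MᵀM: Σd^2·d^2 = 4323, Σd^2·d = 683, Σd^2 = 111, Σd·d = 111, Σd = 17, Σ1 = 5.
Moment sums: Σd^2·f = 15279, Σd·f = 2421, Σf = 396.
Solving the 3×3 system (Gaussian elimination) gives p = 41883/13742, q = 36987/13742, r = 16404/6871.

p = 3.048, q = 2.692, r = 2.387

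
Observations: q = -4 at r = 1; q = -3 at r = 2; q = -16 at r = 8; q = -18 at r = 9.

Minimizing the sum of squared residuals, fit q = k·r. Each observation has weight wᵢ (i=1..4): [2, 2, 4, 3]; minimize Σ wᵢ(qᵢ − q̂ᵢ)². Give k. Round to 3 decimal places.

Compute the Gram sums: Σwᵢ·r·r = 509.
For AᵀWq: Σwᵢ·r·q = -1018.
AᵀWA·[k]ᵀ = AᵀWq becomes [[509]]·[k]ᵀ = [-1018]ᵀ.
k = (-1018)/509 = -2.

k = -2.000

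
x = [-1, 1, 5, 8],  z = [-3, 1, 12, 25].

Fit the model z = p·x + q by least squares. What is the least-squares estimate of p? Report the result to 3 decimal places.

Entries of AᵀA: Σx·x = 91, Σx = 13, Σ1 = 4.
And Σx·z = 264, Σz = 35.
Determinant 91·4 − 13² = 195.
p = (264·4 − 13·35)/195 = 601/195; q = (91·35 − 13·264)/195 = -19/15.

p = 3.082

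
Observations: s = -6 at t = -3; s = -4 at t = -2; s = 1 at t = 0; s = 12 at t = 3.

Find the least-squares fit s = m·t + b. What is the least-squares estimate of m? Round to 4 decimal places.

The normal system XᵀX·[m, b]ᵀ = Xᵀs is [[22, -2]; [-2, 4]]·[m, b]ᵀ = [62, 3]ᵀ.
det = 22·4 − (-2)² = 84.
m = (62·4 − (-2)·3)/84 = 127/42; b = (22·3 − (-2)·62)/84 = 95/42.

m = 3.0238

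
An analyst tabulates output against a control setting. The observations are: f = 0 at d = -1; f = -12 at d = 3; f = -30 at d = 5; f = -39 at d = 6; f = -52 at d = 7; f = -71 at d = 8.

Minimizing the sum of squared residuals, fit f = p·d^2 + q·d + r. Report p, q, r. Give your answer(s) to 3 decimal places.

Entries of MᵀM: Σd^2·d^2 = 8500, Σd^2·d = 1222, Σd^2 = 184, Σd·d = 184, Σd = 28, Σ1 = 6.
For Mᵀf: Σd^2·f = -9354, Σd·f = -1352, Σf = -204.
So MᵀM·[p, q, r]ᵀ = Mᵀf: [[8500, 1222, 184]; [1222, 184, 28]; [184, 28, 6]]·[p, q, r]ᵀ = [-9354, -1352, -204]ᵀ.
Row-reducing yields p = -2984/3057, q = -2599/3057, r = -100/1019.

p = -0.976, q = -0.850, r = -0.098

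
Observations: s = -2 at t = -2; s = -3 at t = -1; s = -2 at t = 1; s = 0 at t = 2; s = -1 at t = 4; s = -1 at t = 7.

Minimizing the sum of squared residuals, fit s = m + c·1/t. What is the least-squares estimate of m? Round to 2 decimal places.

The normal system MᵀM·[m, c]ᵀ = Mᵀs is [[6, 11/28]; [11/28, 2025/784]]·[m, c]ᵀ = [-9, 45/28]ᵀ.
Δ = 6·(2025/784) − (11/28)² = 12029/784.
m = ((-9)·(2025/784) − (11/28)·(45/28))/(12029/784) = -18720/12029; c = (6·(45/28) − (11/28)·(-9))/(12029/784) = 10332/12029.

m = -1.56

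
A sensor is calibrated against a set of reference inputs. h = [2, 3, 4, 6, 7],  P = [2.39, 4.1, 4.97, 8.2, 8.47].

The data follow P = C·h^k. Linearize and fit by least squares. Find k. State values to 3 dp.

k = 1.023

Linearized form: ln P = k·ln h + ln C. From the 5 transformed points,
Σln h = 6.9157, Σ(ln h)² = 10.6062, Σln P = 8.1264, Σln h·ln P = 12.3045.
Equations: 10.6062·k + 6.9157·ln C = 12.3045;  6.9157·k + 5·ln C = 8.1264.
Δ = 10.6062·5 − (6.9157)² = 5.2037; k = (12.3045·5 − 6.9157·8.1264)/5.2037 = 1.02287, ln C = (10.6062·8.1264 − 6.9157·12.3045)/5.2037 = 0.21050.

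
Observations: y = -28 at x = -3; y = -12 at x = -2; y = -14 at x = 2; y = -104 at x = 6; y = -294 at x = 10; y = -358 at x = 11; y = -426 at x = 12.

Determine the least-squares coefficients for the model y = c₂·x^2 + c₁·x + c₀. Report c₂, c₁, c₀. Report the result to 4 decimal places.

Normal-equation sums: Σx^2·x^2 = 46786, Σx^2·x = 4248, Σx^2 = 418, Σx·x = 418, Σx = 36, Σ1 = 7.
Moment sums: Σx^2·y = -138162, Σx·y = -12534, Σy = -1236.
So MᵀM·[c₂, c₁, c₀]ᵀ = Mᵀy: [[46786, 4248, 418]; [4248, 418, 36]; [418, 36, 7]]·[c₂, c₁, c₀]ᵀ = [-138162, -12534, -1236]ᵀ.
Row-reducing yields c₂ = -1180401/396319, c₁ = 122763/396319, c₀ = -123162/396319.

c₂ = -2.9784, c₁ = 0.3098, c₀ = -0.3108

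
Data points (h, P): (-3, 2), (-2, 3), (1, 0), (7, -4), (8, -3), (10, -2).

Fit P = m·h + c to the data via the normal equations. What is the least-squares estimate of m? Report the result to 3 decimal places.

MᵀM·[m, c]ᵀ = MᵀP reads: 227·m + 21·c = -84;  21·m + 6·c = -4.
(Σh·h = 227, Σh = 21, Σ1 = 6, Σh·P = -84, ΣP = -4.)
Determinant 227·6 − 21² = 921.
m = ((-84)·6 − 21·(-4))/921 = -140/307; c = (227·(-4) − 21·(-84))/921 = 856/921.

m = -0.456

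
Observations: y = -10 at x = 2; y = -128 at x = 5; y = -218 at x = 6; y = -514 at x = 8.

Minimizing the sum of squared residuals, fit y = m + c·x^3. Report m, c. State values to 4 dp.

The normal system MᵀM·[m, c]ᵀ = Mᵀy is [[4, 861]; [861, 324489]]·[m, c]ᵀ = [-870, -326336]ᵀ.
Δ = 4·324489 − 861² = 556635.
m = ((-870)·324489 − 861·(-326336))/556635 = -443378/185545; c = (4·(-326336) − 861·(-870))/556635 = -556274/556635.

m = -2.3896, c = -0.9994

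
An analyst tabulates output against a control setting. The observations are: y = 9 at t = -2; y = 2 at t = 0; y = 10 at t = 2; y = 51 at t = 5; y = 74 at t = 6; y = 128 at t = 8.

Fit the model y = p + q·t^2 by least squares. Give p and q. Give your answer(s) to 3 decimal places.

Forming AᵀA = [[6, 133]; [133, 6049]] and Aᵀy = [274, 12207]ᵀ gives AᵀA·[p, q]ᵀ = Aᵀy.
Eliminating q: 6049·(row 1) − 133·(row 2) gives 18605·p = 6049·274 − 133·12207 = 33895, so p = 6779/3721.
Then q = (12207 − 133·(6779/3721))/6049 = 7360/3721.

p = 1.822, q = 1.978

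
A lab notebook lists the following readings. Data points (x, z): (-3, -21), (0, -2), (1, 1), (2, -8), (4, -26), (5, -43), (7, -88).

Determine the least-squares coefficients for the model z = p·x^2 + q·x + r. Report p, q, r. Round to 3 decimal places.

p = -1.937, q = 1.123, r = -0.496

Compute the Gram sums: Σx^2·x^2 = 3380, Σx^2·x = 514, Σx^2 = 104, Σx·x = 104, Σx = 16, Σ1 = 7.
And Σx^2·z = -6023, Σx·z = -887, Σz = -187.
Solving the 3×3 system (Gaussian elimination) gives p = -321347/165858, q = 186271/165858, r = -13707/27643.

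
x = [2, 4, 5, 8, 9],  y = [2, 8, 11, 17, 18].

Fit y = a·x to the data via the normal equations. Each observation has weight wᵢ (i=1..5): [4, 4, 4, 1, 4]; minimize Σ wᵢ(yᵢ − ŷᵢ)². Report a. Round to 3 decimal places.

Compute the Gram sums: Σwᵢ·x·x = 568.
For MᵀWy: Σwᵢ·x·y = 1148.
MᵀWM·[a]ᵀ = MᵀWy becomes [[568]]·[a]ᵀ = [1148]ᵀ.
a = 1148/568 = 2.02113.

a = 2.021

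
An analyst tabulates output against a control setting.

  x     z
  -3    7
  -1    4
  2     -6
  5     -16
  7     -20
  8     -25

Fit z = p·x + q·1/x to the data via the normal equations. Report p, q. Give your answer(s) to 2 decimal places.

Entries of AᵀA: Σx·x = 152, Σx·1/x = 6, Σ1/x·1/x = 1014049/705600.
For Aᵀz: Σx·z = -457, Σ1/x·z = -15553/840.
AᵀA·[p, q]ᵀ = Aᵀz becomes [[152, 6]; [6, 1014049/705600]]·[p, q]ᵀ = [-457, -15553/840]ᵀ.
Determinant 152·(1014049/705600) − 6² = 16091731/88200.
p = ((-457)·(1014049/705600) − 6·(-15553/840))/(16091731/88200) = -385033273/128733848; q = (152·(-15553/840) − 6·(-457))/(16091731/88200) = -6381480/16091731.

p = -2.99, q = -0.40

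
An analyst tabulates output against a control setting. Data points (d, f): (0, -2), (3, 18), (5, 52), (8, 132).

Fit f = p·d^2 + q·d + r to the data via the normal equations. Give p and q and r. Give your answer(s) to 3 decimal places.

Entries of XᵀX: Σd^2·d^2 = 4802, Σd^2·d = 664, Σd^2 = 98, Σd·d = 98, Σd = 16, Σ1 = 4.
For Xᵀf: Σd^2·f = 9910, Σd·f = 1370, Σf = 200.
XᵀX·[p, q, r]ᵀ = Xᵀf becomes [[4802, 664, 98]; [664, 98, 16]; [98, 16, 4]]·[p, q, r]ᵀ = [9910, 1370, 200]ᵀ.
Row-reducing yields p = 2, q = 13/17, r = -35/17.

p = 2.000, q = 0.765, r = -2.059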